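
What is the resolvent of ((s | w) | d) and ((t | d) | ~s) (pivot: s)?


The clauses contain complementary literals s and ~s.
Resolution eliminates this pair and disjoins the remaining literals (merging duplicates).

((w | d) | t)


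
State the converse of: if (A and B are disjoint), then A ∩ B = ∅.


The converse of (P → Q) is (Q → P). It is not in general equivalent to the original.
Here P = '(A and B are disjoint)' and Q = 'A ∩ B = ∅'.

If A ∩ B = ∅, then (A and B are disjoint).


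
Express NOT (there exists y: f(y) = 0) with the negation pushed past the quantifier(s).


¬(for all x: φ) = there exists x: ¬φ, and ¬(there exists x: φ) = for all x: ¬φ.
Apply to the existential statement.

for all y: NOT(f(y) = 0)


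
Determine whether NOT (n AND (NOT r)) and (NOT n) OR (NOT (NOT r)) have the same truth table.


Compare truth tables:
n | r | φ | ψ
-------------
F | F | T | T
T | F | F | F
F | T | T | T
T | T | T | T
The columns φ and ψ agree on every row.

Yes, they are logically equivalent.


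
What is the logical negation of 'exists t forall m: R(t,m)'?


Negation flips each quantifier (∀↔∃) and negates the inner predicate.
¬(exists t forall m: φ) = forall t exists m: ¬φ.

forall t exists m: ~(R(t,m))


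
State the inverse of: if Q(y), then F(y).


The inverse of (P → Q) is (¬P → ¬Q). It is equivalent to the converse, not to the original.
Here P = 'Q(y)' and Q = 'F(y)'.

If not (Q(y)), then not (F(y)).


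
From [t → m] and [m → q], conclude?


Hypothetical syllogism: from (P → Q) and (Q → R), infer (P → R).
Chain the two implications through the shared middle term 'm'.

t → q


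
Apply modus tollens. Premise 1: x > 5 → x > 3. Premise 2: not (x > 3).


Modus tollens: from (P → Q) and ¬Q, infer ¬P.
Q = 'x > 3' is denied; since P → Q, P must also fail.

Not (x > 5).


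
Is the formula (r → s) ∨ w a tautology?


Build the truth table over {r, s, w}:
r | s | w | φ
-------------
F | F | F | T
T | F | F | F
F | T | F | T
T | T | F | T
F | F | T | T
T | F | T | T
F | T | T | T
T | T | T | T
Counterexample at row 2: with r=T, s=F, w=F, the formula is F.

No, it is not a tautology.


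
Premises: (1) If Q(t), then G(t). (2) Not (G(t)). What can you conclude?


Modus tollens: from (P → Q) and ¬Q, infer ¬P.
Q = 'G(t)' is denied; since P → Q, P must also fail.

Not (Q(t)).


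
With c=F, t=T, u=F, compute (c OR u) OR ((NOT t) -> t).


Substitute c=F, t=T, u=F:
c OR u = F OR F = F
NOT t = F
(NOT t) -> t = F -> T = T
(c OR u) OR ((NOT t) -> t) = F OR T = T

T


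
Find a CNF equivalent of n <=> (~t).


Step 1: Rewrite n ↔ (¬t) as (n → (¬t)) ∧ ((¬t) → n).
Step 2: Rewrite each implication as a disjunction.
Step 3: Eliminate any double negations (¬¬X = X).

((~n) | (~t)) & (t | n)


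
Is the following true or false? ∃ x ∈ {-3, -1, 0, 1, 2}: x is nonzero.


Evaluate the predicate on each element: -3:T, -1:T, 0:F, 1:T, 2:T.
Witness x = -3 satisfies the predicate.

T


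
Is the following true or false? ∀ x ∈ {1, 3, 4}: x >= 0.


Evaluate the predicate on each element: 1:T, 3:T, 4:T.
Every element satisfies the predicate.

T


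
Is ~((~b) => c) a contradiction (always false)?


Truth table over {b, c}:
b | c | φ
---------
False | False | True
True | False | False
False | True | False
True | True | False
Satisfying assignment at row 1: b=False, c=False gives True.

No, it is not a contradiction.


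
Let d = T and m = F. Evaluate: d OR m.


Disjunction is false only when both operands are false.
Substitute: d=T, m=F.
T OR F evaluates to T.

T


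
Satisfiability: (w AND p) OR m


Search for a satisfying assignment over {m, p, w}.
Try m=T, p=F, w=F: the formula evaluates to T.
A satisfying assignment exists.

Satisfiable.


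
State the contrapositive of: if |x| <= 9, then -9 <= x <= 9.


The contrapositive of (P → Q) is (¬Q → ¬P); it is logically equivalent to the original.
Here P = '|x| <= 9' and Q = '-9 <= x <= 9'.

If not (-9 <= x <= 9), then not (|x| <= 9).


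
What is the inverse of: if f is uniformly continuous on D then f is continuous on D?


The inverse of (P → Q) is (¬P → ¬Q). It is equivalent to the converse, not to the original.
Here P = 'f is uniformly continuous on D' and Q = 'f is continuous on D'.

If not (f is uniformly continuous on D), then not (f is continuous on D).


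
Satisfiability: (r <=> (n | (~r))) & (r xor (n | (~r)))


Check all 4 assignments over {n, r}:
n | r | φ
---------
False | False | False
True | False | False
False | True | False
True | True | False
No assignment makes the formula true.

Unsatisfiable.


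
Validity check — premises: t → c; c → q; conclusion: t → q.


This matches the form of hypothetical syllogism: the conclusion follows in every model of the premises.

Valid.


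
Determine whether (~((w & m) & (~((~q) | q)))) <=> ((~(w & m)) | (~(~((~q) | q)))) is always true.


Build the truth table over {m, q, w}:
m | q | w | φ
-------------
False | False | False | True
True | False | False | True
False | True | False | True
True | True | False | True
False | False | True | True
True | False | True | True
False | True | True | True
True | True | True | True
Every row evaluates to true.

Yes, it is a tautology.


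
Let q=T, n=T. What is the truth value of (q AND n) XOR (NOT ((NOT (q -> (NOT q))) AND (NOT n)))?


Substitute q=T, n=T:
q AND n = T AND T = T
NOT q = F
q -> (NOT q) = T -> F = F
NOT (q -> (NOT q)) = T
NOT n = F
(NOT (q -> (NOT q))) AND (NOT n) = T AND F = F
NOT ((NOT (q -> (NOT q))) AND (NOT n)) = T
(q AND n) XOR (NOT ((NOT (q -> (NOT q))) AND (NOT n))) = T XOR T = F

F


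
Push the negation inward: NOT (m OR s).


De Morgan: the negation of a disjunction is the conjunction of the negations.
Distribute NOT across OR, flipping it to AND, and negate each literal.

(NOT m) AND (NOT s)


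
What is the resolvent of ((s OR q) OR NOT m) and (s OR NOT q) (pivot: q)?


The clauses contain complementary literals q and NOTq.
Resolution eliminates this pair and disjoins the remaining literals (merging duplicates).

(NOT m OR s)


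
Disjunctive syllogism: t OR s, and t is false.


Disjunctive syllogism: from (P ∨ Q) and ¬P, infer Q.
One disjunct, 't', is ruled out; the other must hold.

s


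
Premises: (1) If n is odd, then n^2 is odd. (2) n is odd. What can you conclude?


Modus ponens: from (P → Q) and P, infer Q.
P = 'n is odd' is asserted, and P → Q holds, so Q follows.

n^2 is odd.


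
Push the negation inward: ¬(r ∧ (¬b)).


De Morgan: the negation of a conjunction is the disjunction of the negations.
Distribute ¬ across ∧, flipping it to ∨, and negate each literal.

(¬r) ∨ b


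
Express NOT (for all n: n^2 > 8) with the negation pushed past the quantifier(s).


¬(for all x: φ) = there exists x: ¬φ, and ¬(there exists x: φ) = for all x: ¬φ.
Apply to the universal statement.

there exists n: NOT(n^2 > 8)


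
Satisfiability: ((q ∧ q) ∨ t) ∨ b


Search for a satisfying assignment over {b, q, t}.
Try b=T, q=F, t=F: the formula evaluates to T.
A satisfying assignment exists.

Satisfiable.


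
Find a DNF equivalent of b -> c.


Step 1: Rewrite b → c as ¬b ∨ c.

(NOT b) OR c


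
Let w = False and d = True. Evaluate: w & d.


Conjunction is true only when both operands are true.
Substitute: w=False, d=True.
False & True evaluates to False.

False


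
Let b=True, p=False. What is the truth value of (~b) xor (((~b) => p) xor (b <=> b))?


Substitute b=True, p=False:
~b = False
~b = False
(~b) => p = False => False = True
b <=> b = True <=> True = True
((~b) => p) xor (b <=> b) = True xor True = False
(~b) xor (((~b) => p) xor (b <=> b)) = False xor False = False

False


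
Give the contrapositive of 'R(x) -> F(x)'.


The contrapositive of (P → Q) is (¬Q → ¬P); it is logically equivalent to the original.
Here P = 'R(x)' and Q = 'F(x)'.

If not (F(x)), then not (R(x)).


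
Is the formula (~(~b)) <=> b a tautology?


Build the truth table over {b}:
b | φ
-----
False | True
True | True
Every row evaluates to true.

Yes, it is a tautology.


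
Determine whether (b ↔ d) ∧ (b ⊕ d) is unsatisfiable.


Truth table over {b, d}:
b | d | φ
---------
F | F | F
T | F | F
F | T | F
T | T | F
Every row is false.

Yes, it is a contradiction.


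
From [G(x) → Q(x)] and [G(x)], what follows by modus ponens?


Modus ponens: from (P → Q) and P, infer Q.
P = 'G(x)' is asserted, and P → Q holds, so Q follows.

Q(x).


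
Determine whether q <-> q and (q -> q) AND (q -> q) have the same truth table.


Compare truth tables:
q | φ | ψ
---------
F | T | T
T | T | T
The columns φ and ψ agree on every row.

Yes, they are logically equivalent.


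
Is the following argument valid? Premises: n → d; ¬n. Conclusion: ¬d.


This is denying the antecedent (fallacy). There exist truth assignments where the premises are all true but the conclusion is false.

Invalid.


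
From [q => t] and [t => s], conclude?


Hypothetical syllogism: from (P → Q) and (Q → R), infer (P → R).
Chain the two implications through the shared middle term 't'.

q => s


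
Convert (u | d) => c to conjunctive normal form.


Step 1: Rewrite as ¬(u ∨ d) ∨ c = (¬u ∧ ¬d) ∨ c.
Step 2: Distribute ∨ over ∧.

((~u) | c) & ((~d) | c)


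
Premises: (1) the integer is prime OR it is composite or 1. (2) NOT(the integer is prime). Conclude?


Disjunctive syllogism: from (P ∨ Q) and ¬P, infer Q.
One disjunct, 'the integer is prime', is ruled out; the other must hold.

it is composite or 1


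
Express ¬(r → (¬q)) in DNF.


Step 1: Rewrite implication then negate: ¬(¬r ∨ (¬q)) = r ∧ ¬(¬q).
Step 2: Eliminate any double negations (¬¬X = X).

r ∧ q


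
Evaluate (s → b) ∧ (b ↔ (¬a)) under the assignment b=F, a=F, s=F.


Substitute b=F, a=F, s=F:
s → b = F → F = T
¬a = T
b ↔ (¬a) = F ↔ T = F
(s → b) ∧ (b ↔ (¬a)) = T ∧ F = F

F


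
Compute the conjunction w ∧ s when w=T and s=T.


Conjunction is true only when both operands are true.
Substitute: w=T, s=T.
T ∧ T evaluates to T.

T


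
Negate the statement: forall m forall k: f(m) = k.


Negation flips each quantifier (∀↔∃) and negates the inner predicate.
¬(forall m forall k: φ) = exists m exists k: ¬φ.

exists m exists k: ~(f(m) = k)


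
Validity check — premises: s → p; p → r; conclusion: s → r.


This matches the form of hypothetical syllogism: the conclusion follows in every model of the premises.

Valid.


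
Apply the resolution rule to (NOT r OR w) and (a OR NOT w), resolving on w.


The clauses contain complementary literals w and NOTw.
Resolution eliminates this pair and disjoins the remaining literals (merging duplicates).

(NOT r OR a)


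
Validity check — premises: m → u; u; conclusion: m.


This is affirming the consequent (fallacy). There exist truth assignments where the premises are all true but the conclusion is false.

Invalid.


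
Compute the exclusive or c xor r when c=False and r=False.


Exclusive or is true when exactly one operand is true.
Substitute: c=False, r=False.
False xor False evaluates to False.

False


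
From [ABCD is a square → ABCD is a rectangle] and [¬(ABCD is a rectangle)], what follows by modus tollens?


Modus tollens: from (P → Q) and ¬Q, infer ¬P.
Q = 'ABCD is a rectangle' is denied; since P → Q, P must also fail.

Not (ABCD is a square).


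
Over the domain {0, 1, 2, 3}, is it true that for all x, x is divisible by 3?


Evaluate the predicate on each element: 0:T, 1:F, 2:F, 3:T.
Counterexample x = 1 fails the predicate.

F


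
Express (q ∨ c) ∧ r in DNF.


Step 1: Distribute ∧ over ∨: (q ∨ c) ∧ r = (q ∧ r) ∨ (c ∧ r).

(q ∧ r) ∨ (c ∧ r)


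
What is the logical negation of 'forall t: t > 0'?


¬(forall x: φ) = exists x: ¬φ, and ¬(exists x: φ) = forall x: ¬φ.
Apply to the universal statement.

exists t: ~(t > 0)


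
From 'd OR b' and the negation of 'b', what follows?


Disjunctive syllogism: from (P ∨ Q) and ¬P, infer Q.
One disjunct, 'b', is ruled out; the other must hold.

d


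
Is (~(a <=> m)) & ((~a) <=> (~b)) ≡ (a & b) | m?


Compare truth tables:
a | b | m | φ | ψ
-----------------
False | False | False | False | False
True | False | False | False | False
False | True | False | False | False
True | True | False | True | True
False | False | True | True | True
True | False | True | False | True
False | True | True | False | True
True | True | True | False | True
They differ at row 6 (a=True, b=False, m=True): φ=False but ψ=True.

No, they are not logically equivalent.


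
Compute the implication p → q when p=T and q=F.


Implication is false only when antecedent is true and consequent is false.
Substitute: p=T, q=F.
T → F evaluates to F.

F


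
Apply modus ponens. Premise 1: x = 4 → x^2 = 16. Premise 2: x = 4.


Modus ponens: from (P → Q) and P, infer Q.
P = 'x = 4' is asserted, and P → Q holds, so Q follows.

x^2 = 16.


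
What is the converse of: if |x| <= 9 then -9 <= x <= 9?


The converse of (P → Q) is (Q → P). It is not in general equivalent to the original.
Here P = '|x| <= 9' and Q = '-9 <= x <= 9'.

If -9 <= x <= 9, then |x| <= 9.


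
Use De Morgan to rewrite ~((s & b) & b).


De Morgan: the negation of a conjunction is the disjunction of the negations.
Distribute ~ across &, flipping it to |, and negate each literal.

((~s) | (~b)) | (~b)


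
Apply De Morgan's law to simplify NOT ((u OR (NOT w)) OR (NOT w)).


De Morgan: the negation of a disjunction is the conjunction of the negations.
Distribute NOT across OR, flipping it to AND, and negate each literal.

((NOT u) AND w) AND w


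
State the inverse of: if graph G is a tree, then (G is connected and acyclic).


The inverse of (P → Q) is (¬P → ¬Q). It is equivalent to the converse, not to the original.
Here P = 'graph G is a tree' and Q = '(G is connected and acyclic)'.

If not (graph G is a tree), then not ((G is connected and acyclic)).


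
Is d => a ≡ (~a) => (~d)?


Compare truth tables:
a | d | φ | ψ
-------------
False | False | True | True
True | False | True | True
False | True | False | False
True | True | True | True
The columns φ and ψ agree on every row.

Yes, they are logically equivalent.


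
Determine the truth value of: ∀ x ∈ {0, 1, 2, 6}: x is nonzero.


Evaluate the predicate on each element: 0:F, 1:T, 2:T, 6:T.
Counterexample x = 0 fails the predicate.

F


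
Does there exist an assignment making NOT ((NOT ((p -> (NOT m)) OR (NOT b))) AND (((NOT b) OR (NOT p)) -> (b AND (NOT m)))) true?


Search for a satisfying assignment over {b, m, p}.
Try b=F, m=F, p=F: the formula evaluates to T.
A satisfying assignment exists.

Satisfiable.


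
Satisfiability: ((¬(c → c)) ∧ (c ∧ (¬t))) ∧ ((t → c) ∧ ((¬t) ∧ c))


Check all 4 assignments over {c, t}:
c | t | φ
---------
F | F | F
T | F | F
F | T | F
T | T | F
No assignment makes the formula true.

Unsatisfiable.


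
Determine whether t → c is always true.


Build the truth table over {c, t}:
c | t | φ
---------
F | F | T
T | F | T
F | T | F
T | T | T
Counterexample at row 3: with c=F, t=T, the formula is F.

No, it is not a tautology.


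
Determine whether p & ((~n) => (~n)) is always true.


Build the truth table over {n, p}:
n | p | φ
---------
False | False | False
True | False | False
False | True | True
True | True | True
Counterexample at row 1: with n=False, p=False, the formula is False.

No, it is not a tautology.


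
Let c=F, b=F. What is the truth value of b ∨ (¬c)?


Substitute c=F, b=F:
¬c = T
b ∨ (¬c) = F ∨ T = T

T


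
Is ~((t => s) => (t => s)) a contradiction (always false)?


Truth table over {s, t}:
s | t | φ
---------
False | False | False
True | False | False
False | True | False
True | True | False
Every row is false.

Yes, it is a contradiction.


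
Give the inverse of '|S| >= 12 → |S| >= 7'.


The inverse of (P → Q) is (¬P → ¬Q). It is equivalent to the converse, not to the original.
Here P = '|S| >= 12' and Q = '|S| >= 7'.

If not (|S| >= 12), then not (|S| >= 7).


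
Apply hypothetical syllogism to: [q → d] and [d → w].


Hypothetical syllogism: from (P → Q) and (Q → R), infer (P → R).
Chain the two implications through the shared middle term 'd'.

q → w


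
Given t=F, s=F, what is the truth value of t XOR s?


Exclusive or is true when exactly one operand is true.
Substitute: t=F, s=F.
F XOR F evaluates to F.

F


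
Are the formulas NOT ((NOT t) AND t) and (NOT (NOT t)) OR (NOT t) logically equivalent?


Compare truth tables:
t | φ | ψ
---------
F | T | T
T | T | T
The columns φ and ψ agree on every row.

Yes, they are logically equivalent.


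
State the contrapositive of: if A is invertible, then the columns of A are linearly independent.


The contrapositive of (P → Q) is (¬Q → ¬P); it is logically equivalent to the original.
Here P = 'A is invertible' and Q = 'the columns of A are linearly independent'.

If not (the columns of A are linearly independent), then not (A is invertible).


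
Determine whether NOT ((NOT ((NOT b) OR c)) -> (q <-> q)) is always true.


Build the truth table over {b, c, q}:
b | c | q | φ
-------------
F | F | F | F
T | F | F | F
F | T | F | F
T | T | F | F
F | F | T | F
T | F | T | F
F | T | T | F
T | T | T | F
Counterexample at row 1: with b=F, c=F, q=F, the formula is F.

No, it is not a tautology.


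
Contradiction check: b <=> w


Truth table over {b, w}:
b | w | φ
---------
False | False | True
True | False | False
False | True | False
True | True | True
Satisfying assignment at row 1: b=False, w=False gives True.

No, it is not a contradiction.


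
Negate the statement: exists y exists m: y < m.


Negation flips each quantifier (∀↔∃) and negates the inner predicate.
¬(exists y exists m: φ) = forall y forall m: ¬φ.

forall y forall m: ~(y < m)


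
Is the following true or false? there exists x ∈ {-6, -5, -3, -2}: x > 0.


Evaluate the predicate on each element: -6:F, -5:F, -3:F, -2:F.
No element satisfies the predicate.

F


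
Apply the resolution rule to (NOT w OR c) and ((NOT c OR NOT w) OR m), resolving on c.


The clauses contain complementary literals c and NOTc.
Resolution eliminates this pair and disjoins the remaining literals (merging duplicates).

(NOT w OR m)


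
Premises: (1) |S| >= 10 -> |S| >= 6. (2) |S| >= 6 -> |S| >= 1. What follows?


Hypothetical syllogism: from (P → Q) and (Q → R), infer (P → R).
Chain the two implications through the shared middle term '|S| >= 6'.

|S| >= 10 -> |S| >= 1


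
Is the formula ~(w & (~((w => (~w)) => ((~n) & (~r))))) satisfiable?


Search for a satisfying assignment over {n, r, w}.
Try n=False, r=False, w=False: the formula evaluates to True.
A satisfying assignment exists.

Satisfiable.


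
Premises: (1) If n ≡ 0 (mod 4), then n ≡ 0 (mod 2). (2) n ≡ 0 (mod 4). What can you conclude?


Modus ponens: from (P → Q) and P, infer Q.
P = 'n ≡ 0 (mod 4)' is asserted, and P → Q holds, so Q follows.

n ≡ 0 (mod 2).


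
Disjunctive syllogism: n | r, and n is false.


Disjunctive syllogism: from (P ∨ Q) and ¬P, infer Q.
One disjunct, 'n', is ruled out; the other must hold.

r


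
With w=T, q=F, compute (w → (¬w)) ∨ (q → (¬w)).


Substitute w=T, q=F:
¬w = F
w → (¬w) = T → F = F
¬w = F
q → (¬w) = F → F = T
(w → (¬w)) ∨ (q → (¬w)) = F ∨ T = T

T


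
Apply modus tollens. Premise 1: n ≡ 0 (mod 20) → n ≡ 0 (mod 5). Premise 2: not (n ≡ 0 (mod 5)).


Modus tollens: from (P → Q) and ¬Q, infer ¬P.
Q = 'n ≡ 0 (mod 5)' is denied; since P → Q, P must also fail.

Not (n ≡ 0 (mod 20)).


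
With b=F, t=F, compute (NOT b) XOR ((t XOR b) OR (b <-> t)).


Substitute b=F, t=F:
NOT b = T
t XOR b = F XOR F = F
b <-> t = F <-> F = T
(t XOR b) OR (b <-> t) = F OR T = T
(NOT b) XOR ((t XOR b) OR (b <-> t)) = T XOR T = F

F


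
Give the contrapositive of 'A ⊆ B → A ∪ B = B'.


The contrapositive of (P → Q) is (¬Q → ¬P); it is logically equivalent to the original.
Here P = 'A ⊆ B' and Q = 'A ∪ B = B'.

If not (A ∪ B = B), then not (A ⊆ B).


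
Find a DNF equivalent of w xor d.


Step 1: w ⊕ d is true exactly when they disagree: (w ∧ ¬d) ∨ (¬w ∧ d).

(w & (~d)) | ((~w) & d)


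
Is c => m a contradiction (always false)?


Truth table over {c, m}:
c | m | φ
---------
False | False | True
True | False | False
False | True | True
True | True | True
Satisfying assignment at row 1: c=False, m=False gives True.

No, it is not a contradiction.


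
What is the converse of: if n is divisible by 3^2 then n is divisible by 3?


The converse of (P → Q) is (Q → P). It is not in general equivalent to the original.
Here P = 'n is divisible by 3^2' and Q = 'n is divisible by 3'.

If n is divisible by 3, then n is divisible by 3^2.


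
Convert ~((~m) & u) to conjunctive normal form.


Step 1: Apply De Morgan: ¬((¬m) ∧ u) = ¬(¬m) ∨ ¬u.
Step 2: Eliminate any double negations (¬¬X = X).

m | (~u)


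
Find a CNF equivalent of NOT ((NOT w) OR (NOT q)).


Step 1: Apply De Morgan: ¬((¬w) ∨ (¬q)) = ¬(¬w) ∧ ¬(¬q).
Step 2: Eliminate any double negations (¬¬X = X).

w AND q


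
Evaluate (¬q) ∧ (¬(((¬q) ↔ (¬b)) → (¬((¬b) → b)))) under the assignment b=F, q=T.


Substitute b=F, q=T:
¬q = F
¬q = F
¬b = T
(¬q) ↔ (¬b) = F ↔ T = F
¬b = T
(¬b) → b = T → F = F
¬((¬b) → b) = T
((¬q) ↔ (¬b)) → (¬((¬b) → b)) = F → T = T
¬(((¬q) ↔ (¬b)) → (¬((¬b) → b))) = F
(¬q) ∧ (¬(((¬q) ↔ (¬b)) → (¬((¬b) → b)))) = F ∧ F = F

F


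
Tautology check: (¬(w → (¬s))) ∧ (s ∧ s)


Build the truth table over {s, w}:
s | w | φ
---------
F | F | F
T | F | F
F | T | F
T | T | T
Counterexample at row 1: with s=F, w=F, the formula is F.

No, it is not a tautology.


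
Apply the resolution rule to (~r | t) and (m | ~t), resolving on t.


The clauses contain complementary literals t and ~t.
Resolution eliminates this pair and disjoins the remaining literals (merging duplicates).

(~r | m)


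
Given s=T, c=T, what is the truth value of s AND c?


Conjunction is true only when both operands are true.
Substitute: s=T, c=T.
T AND T evaluates to T.

T


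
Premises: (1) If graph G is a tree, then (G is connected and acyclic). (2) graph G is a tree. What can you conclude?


Modus ponens: from (P → Q) and P, infer Q.
P = 'graph G is a tree' is asserted, and P → Q holds, so Q follows.

(G is connected and acyclic).


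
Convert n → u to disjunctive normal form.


Step 1: Rewrite n → u as ¬n ∨ u.

(¬n) ∨ u


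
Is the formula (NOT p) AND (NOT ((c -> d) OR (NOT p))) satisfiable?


Check all 8 assignments over {c, d, p}:
c | d | p | φ
-------------
F | F | F | F
T | F | F | F
F | T | F | F
T | T | F | F
F | F | T | F
T | F | T | F
F | T | T | F
T | T | T | F
No assignment makes the formula true.

Unsatisfiable.


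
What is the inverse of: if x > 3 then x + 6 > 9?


The inverse of (P → Q) is (¬P → ¬Q). It is equivalent to the converse, not to the original.
Here P = 'x > 3' and Q = 'x + 6 > 9'.

If not (x > 3), then not (x + 6 > 9).


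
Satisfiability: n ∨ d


Search for a satisfying assignment over {d, n}.
Try d=T, n=F: the formula evaluates to T.
A satisfying assignment exists.

Satisfiable.


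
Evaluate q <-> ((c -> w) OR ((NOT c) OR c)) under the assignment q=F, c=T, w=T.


Substitute q=F, c=T, w=T:
c -> w = T -> T = T
NOT c = F
(NOT c) OR c = F OR T = T
(c -> w) OR ((NOT c) OR c) = T OR T = T
q <-> ((c -> w) OR ((NOT c) OR c)) = F <-> T = F

F


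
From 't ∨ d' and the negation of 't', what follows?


Disjunctive syllogism: from (P ∨ Q) and ¬P, infer Q.
One disjunct, 't', is ruled out; the other must hold.

d


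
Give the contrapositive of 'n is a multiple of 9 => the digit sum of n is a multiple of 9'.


The contrapositive of (P → Q) is (¬Q → ¬P); it is logically equivalent to the original.
Here P = 'n is a multiple of 9' and Q = 'the digit sum of n is a multiple of 9'.

If not (the digit sum of n is a multiple of 9), then not (n is a multiple of 9).


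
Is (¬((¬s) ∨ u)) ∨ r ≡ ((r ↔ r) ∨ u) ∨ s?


Compare truth tables:
r | s | u | φ | ψ
-----------------
F | F | F | F | T
T | F | F | T | T
F | T | F | T | T
T | T | F | T | T
F | F | T | F | T
T | F | T | T | T
F | T | T | F | T
T | T | T | T | T
They differ at row 1 (r=F, s=F, u=F): φ=F but ψ=T.

No, they are not logically equivalent.


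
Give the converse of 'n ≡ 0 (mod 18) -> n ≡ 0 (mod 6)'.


The converse of (P → Q) is (Q → P). It is not in general equivalent to the original.
Here P = 'n ≡ 0 (mod 18)' and Q = 'n ≡ 0 (mod 6)'.

If n ≡ 0 (mod 6), then n ≡ 0 (mod 18).


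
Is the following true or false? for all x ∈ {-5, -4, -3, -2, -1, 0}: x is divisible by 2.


Evaluate the predicate on each element: -5:F, -4:T, -3:F, -2:T, -1:F, 0:T.
Counterexample x = -5 fails the predicate.

F


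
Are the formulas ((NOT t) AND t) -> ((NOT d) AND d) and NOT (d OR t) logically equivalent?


Compare truth tables:
d | t | φ | ψ
-------------
F | F | T | T
T | F | T | F
F | T | T | F
T | T | T | F
They differ at row 2 (d=T, t=F): φ=T but ψ=F.

No, they are not logically equivalent.


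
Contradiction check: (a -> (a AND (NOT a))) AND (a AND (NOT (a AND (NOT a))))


Truth table over {a}:
a | φ
-----
F | F
T | F
Every row is false.

Yes, it is a contradiction.


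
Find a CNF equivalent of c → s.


Step 1: Rewrite c → s as ¬c ∨ s.

(¬c) ∨ s


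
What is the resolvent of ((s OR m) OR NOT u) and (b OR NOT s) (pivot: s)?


The clauses contain complementary literals s and NOTs.
Resolution eliminates this pair and disjoins the remaining literals (merging duplicates).

((NOT u OR m) OR b)


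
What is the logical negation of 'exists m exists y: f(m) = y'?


Negation flips each quantifier (∀↔∃) and negates the inner predicate.
¬(exists m exists y: φ) = forall m forall y: ¬φ.

forall m forall y: ~(f(m) = y)


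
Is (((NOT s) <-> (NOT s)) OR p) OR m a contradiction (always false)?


Truth table over {m, p, s}:
m | p | s | φ
-------------
F | F | F | T
T | F | F | T
F | T | F | T
T | T | F | T
F | F | T | T
T | F | T | T
F | T | T | T
T | T | T | T
Satisfying assignment at row 1: m=F, p=F, s=F gives T.

No, it is not a contradiction.


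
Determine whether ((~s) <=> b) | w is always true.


Build the truth table over {b, s, w}:
b | s | w | φ
-------------
False | False | False | False
True | False | False | True
False | True | False | True
True | True | False | False
False | False | True | True
True | False | True | True
False | True | True | True
True | True | True | True
Counterexample at row 1: with b=False, s=False, w=False, the formula is False.

No, it is not a tautology.


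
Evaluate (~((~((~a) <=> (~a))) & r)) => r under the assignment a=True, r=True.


Substitute a=True, r=True:
~a = False
~a = False
(~a) <=> (~a) = False <=> False = True
~((~a) <=> (~a)) = False
(~((~a) <=> (~a))) & r = False & True = False
~((~((~a) <=> (~a))) & r) = True
(~((~((~a) <=> (~a))) & r)) => r = True => True = True

True


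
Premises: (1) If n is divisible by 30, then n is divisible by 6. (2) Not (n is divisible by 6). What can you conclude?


Modus tollens: from (P → Q) and ¬Q, infer ¬P.
Q = 'n is divisible by 6' is denied; since P → Q, P must also fail.

Not (n is divisible by 30).


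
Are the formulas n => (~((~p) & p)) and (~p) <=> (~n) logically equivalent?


Compare truth tables:
n | p | φ | ψ
-------------
False | False | True | True
True | False | True | False
False | True | True | False
True | True | True | True
They differ at row 2 (n=True, p=False): φ=True but ψ=False.

No, they are not logically equivalent.


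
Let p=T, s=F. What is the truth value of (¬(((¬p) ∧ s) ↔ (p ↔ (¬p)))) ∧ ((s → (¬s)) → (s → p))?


Substitute p=T, s=F:
… (earlier sub-steps elided)
(¬p) ∧ s = F ∧ F = F
¬p = F
p ↔ (¬p) = T ↔ F = F
((¬p) ∧ s) ↔ (p ↔ (¬p)) = F ↔ F = T
¬(((¬p) ∧ s) ↔ (p ↔ (¬p))) = F
¬s = T
s → (¬s) = F → T = T
s → p = F → T = T
(s → (¬s)) → (s → p) = T → T = T
(¬(((¬p) ∧ s) ↔ (p ↔ (¬p)))) ∧ ((s → (¬s)) → (s → p)) = F ∧ T = F

F


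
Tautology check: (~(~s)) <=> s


Build the truth table over {s}:
s | φ
-----
False | True
True | True
Every row evaluates to true.

Yes, it is a tautology.


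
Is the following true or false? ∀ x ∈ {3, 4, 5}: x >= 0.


Evaluate the predicate on each element: 3:T, 4:T, 5:T.
Every element satisfies the predicate.

T


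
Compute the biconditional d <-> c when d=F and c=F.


Biconditional is true when both operands have the same truth value.
Substitute: d=F, c=F.
F <-> F evaluates to T.

T


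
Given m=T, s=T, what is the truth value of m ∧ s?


Conjunction is true only when both operands are true.
Substitute: m=T, s=T.
T ∧ T evaluates to T.

T


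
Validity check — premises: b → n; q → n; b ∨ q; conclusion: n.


This matches the form of proof by cases: the conclusion follows in every model of the premises.

Valid.


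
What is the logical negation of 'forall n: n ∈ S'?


¬(forall x: φ) = exists x: ¬φ, and ¬(exists x: φ) = forall x: ¬φ.
Apply to the universal statement.

exists n: ~(n ∈ S)


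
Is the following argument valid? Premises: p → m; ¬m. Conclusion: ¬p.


This matches the form of modus tollens: the conclusion follows in every model of the premises.

Valid.


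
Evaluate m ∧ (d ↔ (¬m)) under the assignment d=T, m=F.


Substitute d=T, m=F:
¬m = T
d ↔ (¬m) = T ↔ T = T
m ∧ (d ↔ (¬m)) = F ∧ T = F

F


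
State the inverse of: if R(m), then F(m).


The inverse of (P → Q) is (¬P → ¬Q). It is equivalent to the converse, not to the original.
Here P = 'R(m)' and Q = 'F(m)'.

If not (R(m)), then not (F(m)).


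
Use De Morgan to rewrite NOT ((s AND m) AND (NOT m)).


De Morgan: the negation of a conjunction is the disjunction of the negations.
Distribute NOT across AND, flipping it to OR, and negate each literal.

((NOT s) OR (NOT m)) OR m


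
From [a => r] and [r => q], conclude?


Hypothetical syllogism: from (P → Q) and (Q → R), infer (P → R).
Chain the two implications through the shared middle term 'r'.

a => q


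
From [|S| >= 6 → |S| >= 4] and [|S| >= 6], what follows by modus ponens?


Modus ponens: from (P → Q) and P, infer Q.
P = '|S| >= 6' is asserted, and P → Q holds, so Q follows.

|S| >= 4.


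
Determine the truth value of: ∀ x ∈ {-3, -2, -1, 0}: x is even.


Evaluate the predicate on each element: -3:F, -2:T, -1:F, 0:T.
Counterexample x = -3 fails the predicate.

F


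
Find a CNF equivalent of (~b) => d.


Step 1: Rewrite (¬b) → d as ¬(¬b) ∨ d.
Step 2: Eliminate any double negations (¬¬X = X).

b | d


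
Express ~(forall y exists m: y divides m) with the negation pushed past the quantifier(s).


Negation flips each quantifier (∀↔∃) and negates the inner predicate.
¬(forall y exists m: φ) = exists y forall m: ¬φ.

exists y forall m: ~(y divides m)


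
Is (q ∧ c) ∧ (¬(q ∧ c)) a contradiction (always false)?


Truth table over {c, q}:
c | q | φ
---------
F | F | F
T | F | F
F | T | F
T | T | F
Every row is false.

Yes, it is a contradiction.


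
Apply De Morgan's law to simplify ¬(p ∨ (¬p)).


De Morgan: the negation of a disjunction is the conjunction of the negations.
Distribute ¬ across ∨, flipping it to ∧, and negate each literal.

(¬p) ∧ p


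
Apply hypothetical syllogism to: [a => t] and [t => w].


Hypothetical syllogism: from (P → Q) and (Q → R), infer (P → R).
Chain the two implications through the shared middle term 't'.

a => w


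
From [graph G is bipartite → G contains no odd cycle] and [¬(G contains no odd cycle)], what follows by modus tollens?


Modus tollens: from (P → Q) and ¬Q, infer ¬P.
Q = 'G contains no odd cycle' is denied; since P → Q, P must also fail.

Not (graph G is bipartite).


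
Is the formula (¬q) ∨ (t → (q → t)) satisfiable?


Search for a satisfying assignment over {q, t}.
Try q=F, t=F: the formula evaluates to T.
A satisfying assignment exists.

Satisfiable.


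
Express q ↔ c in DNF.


Step 1: q ↔ c is true exactly when both agree: (q ∧ c) ∨ (¬q ∧ ¬c).

(q ∧ c) ∨ ((¬q) ∧ (¬c))


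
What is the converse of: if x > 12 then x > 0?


The converse of (P → Q) is (Q → P). It is not in general equivalent to the original.
Here P = 'x > 12' and Q = 'x > 0'.

If x > 0, then x > 12.


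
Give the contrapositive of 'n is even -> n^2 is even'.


The contrapositive of (P → Q) is (¬Q → ¬P); it is logically equivalent to the original.
Here P = 'n is even' and Q = 'n^2 is even'.

If not (n^2 is even), then not (n is even).


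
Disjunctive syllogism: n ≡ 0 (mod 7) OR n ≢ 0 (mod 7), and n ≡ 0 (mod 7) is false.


Disjunctive syllogism: from (P ∨ Q) and ¬P, infer Q.
One disjunct, 'n ≡ 0 (mod 7)', is ruled out; the other must hold.

n ≢ 0 (mod 7)


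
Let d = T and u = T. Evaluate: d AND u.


Conjunction is true only when both operands are true.
Substitute: d=T, u=T.
T AND T evaluates to T.

T


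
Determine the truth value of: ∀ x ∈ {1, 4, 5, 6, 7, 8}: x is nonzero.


Evaluate the predicate on each element: 1:T, 4:T, 5:T, 6:T, 7:T, 8:T.
Every element satisfies the predicate.

T


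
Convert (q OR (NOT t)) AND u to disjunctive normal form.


Step 1: Distribute ∧ over ∨: (q ∨ (¬t)) ∧ u = (q ∧ u) ∨ ((¬t) ∧ u).

(q AND u) OR ((NOT t) AND u)


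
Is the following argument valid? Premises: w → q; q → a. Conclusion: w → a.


This matches the form of hypothetical syllogism: the conclusion follows in every model of the premises.

Valid.


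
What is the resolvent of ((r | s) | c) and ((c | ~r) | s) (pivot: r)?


The clauses contain complementary literals r and ~r.
Resolution eliminates this pair and disjoins the remaining literals (merging duplicates).

(s | c)


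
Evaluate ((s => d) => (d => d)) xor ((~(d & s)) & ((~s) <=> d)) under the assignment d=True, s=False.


Substitute d=True, s=False:
s => d = False => True = True
d => d = True => True = True
(s => d) => (d => d) = True => True = True
d & s = True & False = False
~(d & s) = True
~s = True
(~s) <=> d = True <=> True = True
(~(d & s)) & ((~s) <=> d) = True & True = True
((s => d) => (d => d)) xor ((~(d & s)) & ((~s) <=> d)) = True xor True = False

False


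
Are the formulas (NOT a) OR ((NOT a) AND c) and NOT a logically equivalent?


Compare truth tables:
a | c | φ | ψ
-------------
F | F | T | T
T | F | F | F
F | T | T | T
T | T | F | F
The columns φ and ψ agree on every row.

Yes, they are logically equivalent.


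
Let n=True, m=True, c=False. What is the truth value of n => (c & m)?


Substitute n=True, m=True, c=False:
c & m = False & True = False
n => (c & m) = True => False = False

False


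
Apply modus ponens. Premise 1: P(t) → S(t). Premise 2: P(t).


Modus ponens: from (P → Q) and P, infer Q.
P = 'P(t)' is asserted, and P → Q holds, so Q follows.

S(t).


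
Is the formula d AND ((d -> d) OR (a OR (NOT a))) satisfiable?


Search for a satisfying assignment over {a, d}.
Try a=F, d=T: the formula evaluates to T.
A satisfying assignment exists.

Satisfiable.


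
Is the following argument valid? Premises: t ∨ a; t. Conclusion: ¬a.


This is affirming a disjunct (fallacy). There exist truth assignments where the premises are all true but the conclusion is false.

Invalid.


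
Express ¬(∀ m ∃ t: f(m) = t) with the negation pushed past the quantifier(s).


Negation flips each quantifier (∀↔∃) and negates the inner predicate.
¬(∀ m ∃ t: φ) = ∃ m ∀ t: ¬φ.

∃ m ∀ t: ¬(f(m) = t)


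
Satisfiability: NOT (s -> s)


Check all 2 assignments over {s}:
s | φ
-----
F | F
T | F
No assignment makes the formula true.

Unsatisfiable.


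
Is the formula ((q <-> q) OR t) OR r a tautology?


Build the truth table over {q, r, t}:
q | r | t | φ
-------------
F | F | F | T
T | F | F | T
F | T | F | T
T | T | F | T
F | F | T | T
T | F | T | T
F | T | T | T
T | T | T | T
Every row evaluates to true.

Yes, it is a tautology.


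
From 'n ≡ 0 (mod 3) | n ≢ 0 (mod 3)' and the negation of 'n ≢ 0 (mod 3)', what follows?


Disjunctive syllogism: from (P ∨ Q) and ¬P, infer Q.
One disjunct, 'n ≢ 0 (mod 3)', is ruled out; the other must hold.

n ≡ 0 (mod 3)


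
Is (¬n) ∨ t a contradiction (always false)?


Truth table over {n, t}:
n | t | φ
---------
F | F | T
T | F | F
F | T | T
T | T | T
Satisfying assignment at row 1: n=F, t=F gives T.

No, it is not a contradiction.


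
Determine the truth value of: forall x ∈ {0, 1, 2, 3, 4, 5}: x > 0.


Evaluate the predicate on each element: 0:False, 1:True, 2:True, 3:True, 4:True, 5:True.
Counterexample x = 0 fails the predicate.

False


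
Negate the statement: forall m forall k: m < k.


Negation flips each quantifier (∀↔∃) and negates the inner predicate.
¬(forall m forall k: φ) = exists m exists k: ¬φ.

exists m exists k: ~(m < k)


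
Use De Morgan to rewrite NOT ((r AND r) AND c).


De Morgan: the negation of a conjunction is the disjunction of the negations.
Distribute NOT across AND, flipping it to OR, and negate each literal.

((NOT r) OR (NOT r)) OR (NOT c)


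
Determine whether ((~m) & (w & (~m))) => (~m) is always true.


Build the truth table over {m, w}:
m | w | φ
---------
False | False | True
True | False | True
False | True | True
True | True | True
Every row evaluates to true.

Yes, it is a tautology.


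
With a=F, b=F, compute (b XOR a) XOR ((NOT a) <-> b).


Substitute a=F, b=F:
b XOR a = F XOR F = F
NOT a = T
(NOT a) <-> b = T <-> F = F
(b XOR a) XOR ((NOT a) <-> b) = F XOR F = F

F


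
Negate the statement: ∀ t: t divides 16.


¬(∀ x: φ) = ∃ x: ¬φ, and ¬(∃ x: φ) = ∀ x: ¬φ.
Apply to the universal statement.

∃ t: ¬(t divides 16)


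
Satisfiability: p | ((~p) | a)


Search for a satisfying assignment over {a, p}.
Try a=False, p=False: the formula evaluates to True.
A satisfying assignment exists.

Satisfiable.


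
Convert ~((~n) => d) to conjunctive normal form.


Step 1: Rewrite (¬n) → d as ¬(¬n) ∨ d.
Step 2: Negate: ¬(¬(¬n) ∨ d) = (¬n) ∧ ¬d (De Morgan + double negation).

(~n) & (~d)


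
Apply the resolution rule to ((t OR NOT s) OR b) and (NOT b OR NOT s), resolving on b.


The clauses contain complementary literals b and NOTb.
Resolution eliminates this pair and disjoins the remaining literals (merging duplicates).

(NOT s OR t)


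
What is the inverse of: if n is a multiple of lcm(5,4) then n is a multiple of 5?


The inverse of (P → Q) is (¬P → ¬Q). It is equivalent to the converse, not to the original.
Here P = 'n is a multiple of lcm(5,4)' and Q = 'n is a multiple of 5'.

If not (n is a multiple of lcm(5,4)), then not (n is a multiple of 5).
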